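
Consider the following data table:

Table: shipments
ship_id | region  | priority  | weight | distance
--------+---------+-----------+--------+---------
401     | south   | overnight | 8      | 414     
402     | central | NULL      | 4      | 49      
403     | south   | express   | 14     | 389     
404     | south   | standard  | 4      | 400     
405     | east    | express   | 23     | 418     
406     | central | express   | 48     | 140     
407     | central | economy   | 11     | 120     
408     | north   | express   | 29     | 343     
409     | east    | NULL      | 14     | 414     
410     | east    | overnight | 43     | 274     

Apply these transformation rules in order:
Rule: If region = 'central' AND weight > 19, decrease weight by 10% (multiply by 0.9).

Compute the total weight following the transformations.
193.2

Step 1: Find records where region = 'central' AND weight > 19
Step 2: 1 records match, summing to 48
Step 3: After multiplier: 48 × 0.9 = 43.2
Step 4: Unaffected records sum: 150
Step 5: Final sum = 43.2 + 150 = 193.2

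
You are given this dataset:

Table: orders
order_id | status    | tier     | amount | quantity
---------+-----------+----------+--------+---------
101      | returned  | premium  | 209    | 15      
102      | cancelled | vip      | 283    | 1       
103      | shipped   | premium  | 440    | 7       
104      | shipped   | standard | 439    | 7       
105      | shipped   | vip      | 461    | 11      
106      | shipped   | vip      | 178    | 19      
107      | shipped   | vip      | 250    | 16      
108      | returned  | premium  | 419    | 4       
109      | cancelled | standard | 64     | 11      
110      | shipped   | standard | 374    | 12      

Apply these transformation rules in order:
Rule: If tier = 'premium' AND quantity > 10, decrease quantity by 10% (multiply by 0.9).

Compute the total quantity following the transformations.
101.5

Step 1: Find records where tier = 'premium' AND quantity > 10
Step 2: 1 records match, summing to 15
Step 3: After multiplier: 15 × 0.9 = 13.5
Step 4: Unaffected records sum: 88
Step 5: Final sum = 13.5 + 88 = 101.5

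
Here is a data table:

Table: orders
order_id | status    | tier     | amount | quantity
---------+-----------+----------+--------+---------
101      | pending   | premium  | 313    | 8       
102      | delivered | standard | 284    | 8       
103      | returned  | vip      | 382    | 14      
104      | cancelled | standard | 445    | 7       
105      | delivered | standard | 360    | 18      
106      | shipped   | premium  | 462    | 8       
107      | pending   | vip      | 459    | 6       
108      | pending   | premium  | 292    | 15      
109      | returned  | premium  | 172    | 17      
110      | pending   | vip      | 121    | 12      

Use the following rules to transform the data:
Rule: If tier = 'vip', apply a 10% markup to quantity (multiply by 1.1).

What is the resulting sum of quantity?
116.2

Step 1: Records with tier = 'vip' have total quantity = 32
Step 2: Apply multiplier: 32 × 1.1 = 35.2
Step 3: Other records total: 81
Step 4: Final sum = 35.2 + 81 = 116.2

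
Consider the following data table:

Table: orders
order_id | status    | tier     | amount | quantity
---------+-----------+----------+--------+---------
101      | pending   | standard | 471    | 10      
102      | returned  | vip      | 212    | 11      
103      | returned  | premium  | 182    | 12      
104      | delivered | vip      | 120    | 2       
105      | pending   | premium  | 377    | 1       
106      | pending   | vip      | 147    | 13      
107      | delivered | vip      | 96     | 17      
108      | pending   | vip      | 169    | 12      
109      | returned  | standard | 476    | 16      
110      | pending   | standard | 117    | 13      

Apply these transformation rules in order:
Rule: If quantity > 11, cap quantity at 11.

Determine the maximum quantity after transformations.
11

Step 1: Original maximum quantity = 17
Step 2: Apply cap at 11
Step 3: 6 records had quantity > 11 and were capped
Step 4: Maximum after transformation = 11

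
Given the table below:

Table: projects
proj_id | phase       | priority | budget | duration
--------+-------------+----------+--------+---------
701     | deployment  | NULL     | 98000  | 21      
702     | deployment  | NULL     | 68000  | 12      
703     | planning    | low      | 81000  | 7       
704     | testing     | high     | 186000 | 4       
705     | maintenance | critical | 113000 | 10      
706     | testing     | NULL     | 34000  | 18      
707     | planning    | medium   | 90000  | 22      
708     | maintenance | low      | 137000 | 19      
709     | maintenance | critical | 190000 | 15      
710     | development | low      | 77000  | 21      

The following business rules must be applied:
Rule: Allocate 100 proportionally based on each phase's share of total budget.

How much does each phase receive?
deployment: 15.46, development: 7.17, maintenance: 40.97, planning: 15.92, testing: 20.48

Step 1: Calculate total budget = 1074000
Step 2: Calculate each phase's proportion:
  deployment: 166000/1074000 = 15.46% → 15.46
  development: 77000/1074000 = 7.17% → 7.17
  maintenance: 440000/1074000 = 40.97% → 40.97
  planning: 171000/1074000 = 15.92% → 15.92
  testing: 220000/1074000 = 20.48% → 20.48
Step 3: Verify: sum of allocations ≈ 100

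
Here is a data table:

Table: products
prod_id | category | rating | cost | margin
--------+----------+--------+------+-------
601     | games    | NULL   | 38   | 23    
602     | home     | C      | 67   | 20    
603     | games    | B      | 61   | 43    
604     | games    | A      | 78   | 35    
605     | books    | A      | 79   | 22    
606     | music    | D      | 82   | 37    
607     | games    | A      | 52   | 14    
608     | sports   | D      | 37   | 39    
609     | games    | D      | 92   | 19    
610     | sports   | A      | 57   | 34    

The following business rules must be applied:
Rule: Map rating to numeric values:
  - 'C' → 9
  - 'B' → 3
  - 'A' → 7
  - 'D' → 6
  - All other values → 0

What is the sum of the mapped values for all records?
58

Step 1: Apply mapping to each record
Step 2: Count by status:
  'C': 1 records × 9 = 9
  'B': 1 records × 3 = 3
  'A': 4 records × 7 = 28
  'D': 3 records × 6 = 18
Step 3: Sum all mapped values = 58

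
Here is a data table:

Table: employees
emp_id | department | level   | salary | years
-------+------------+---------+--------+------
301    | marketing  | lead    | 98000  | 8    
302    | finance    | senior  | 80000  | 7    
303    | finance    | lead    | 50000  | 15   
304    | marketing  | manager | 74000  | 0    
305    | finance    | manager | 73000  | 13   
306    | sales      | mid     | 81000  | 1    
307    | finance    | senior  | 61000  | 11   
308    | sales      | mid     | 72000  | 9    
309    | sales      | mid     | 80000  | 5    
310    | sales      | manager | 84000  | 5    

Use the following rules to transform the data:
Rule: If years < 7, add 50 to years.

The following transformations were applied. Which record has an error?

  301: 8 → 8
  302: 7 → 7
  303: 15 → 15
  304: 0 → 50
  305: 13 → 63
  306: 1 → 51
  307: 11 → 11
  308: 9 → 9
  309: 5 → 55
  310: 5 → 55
Record 305 has an error. The correct transformed value should be 13, not 63.

Step 1: Check each record against the rule
Step 2: Record 305 has years = 13
Step 3: Since 13 >= 7, the bonus should not have been applied
Step 4: Correct value = 13, but claimed value = 63
Conclusion: Record 305 has the error.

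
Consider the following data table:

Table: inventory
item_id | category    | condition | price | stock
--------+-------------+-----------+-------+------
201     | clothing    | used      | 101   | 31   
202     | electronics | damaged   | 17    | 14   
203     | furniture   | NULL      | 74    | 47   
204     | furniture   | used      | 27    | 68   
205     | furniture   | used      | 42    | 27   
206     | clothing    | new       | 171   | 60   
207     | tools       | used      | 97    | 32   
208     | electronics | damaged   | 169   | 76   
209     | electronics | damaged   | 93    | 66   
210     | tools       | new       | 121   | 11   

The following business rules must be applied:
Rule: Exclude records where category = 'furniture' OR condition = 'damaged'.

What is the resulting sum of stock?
134

Step 1: Find records where category = 'furniture' OR condition = 'damaged'
Step 2: 6 records match, summing to 298
Step 3: Original sum: 432
Step 4: Remaining sum = 432 - 298 = 134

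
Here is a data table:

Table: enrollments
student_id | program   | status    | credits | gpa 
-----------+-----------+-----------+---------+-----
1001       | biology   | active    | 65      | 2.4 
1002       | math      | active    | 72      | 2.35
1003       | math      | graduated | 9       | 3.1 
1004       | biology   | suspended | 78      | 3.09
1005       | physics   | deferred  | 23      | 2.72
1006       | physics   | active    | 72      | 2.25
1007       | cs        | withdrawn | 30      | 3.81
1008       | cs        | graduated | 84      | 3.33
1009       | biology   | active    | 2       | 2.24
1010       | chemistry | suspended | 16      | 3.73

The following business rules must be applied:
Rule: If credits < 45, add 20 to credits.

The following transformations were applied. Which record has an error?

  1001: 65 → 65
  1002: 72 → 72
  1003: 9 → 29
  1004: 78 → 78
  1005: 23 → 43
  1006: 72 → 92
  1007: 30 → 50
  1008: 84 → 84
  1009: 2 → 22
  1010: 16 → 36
Record 1006 has an error. The correct transformed value should be 72, not 92.

Step 1: Check each record against the rule
Step 2: Record 1006 has credits = 72
Step 3: Since 72 >= 45, the bonus should not have been applied
Step 4: Correct value = 72, but claimed value = 92
Conclusion: Record 1006 has the error.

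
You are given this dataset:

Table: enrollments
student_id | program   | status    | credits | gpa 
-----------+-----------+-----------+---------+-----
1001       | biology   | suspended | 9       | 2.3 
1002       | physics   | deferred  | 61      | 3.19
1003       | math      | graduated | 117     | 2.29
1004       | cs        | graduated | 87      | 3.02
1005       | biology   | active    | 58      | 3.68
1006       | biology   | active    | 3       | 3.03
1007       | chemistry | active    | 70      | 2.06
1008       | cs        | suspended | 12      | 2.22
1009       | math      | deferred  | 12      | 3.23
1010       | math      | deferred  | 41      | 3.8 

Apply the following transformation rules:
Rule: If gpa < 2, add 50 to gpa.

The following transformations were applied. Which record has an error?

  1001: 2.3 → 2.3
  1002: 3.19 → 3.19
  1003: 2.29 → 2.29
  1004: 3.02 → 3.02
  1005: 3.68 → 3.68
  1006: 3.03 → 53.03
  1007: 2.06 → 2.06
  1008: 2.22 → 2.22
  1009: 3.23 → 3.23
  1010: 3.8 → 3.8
Record 1006 has an error. The correct transformed value should be 3.03, not 53.03.

Step 1: Check each record against the rule
Step 2: Record 1006 has gpa = 3.03
Step 3: Since 3.03 >= 2, the bonus should not have been applied
Step 4: Correct value = 3.03, but claimed value = 53.03
Conclusion: Record 1006 has the error.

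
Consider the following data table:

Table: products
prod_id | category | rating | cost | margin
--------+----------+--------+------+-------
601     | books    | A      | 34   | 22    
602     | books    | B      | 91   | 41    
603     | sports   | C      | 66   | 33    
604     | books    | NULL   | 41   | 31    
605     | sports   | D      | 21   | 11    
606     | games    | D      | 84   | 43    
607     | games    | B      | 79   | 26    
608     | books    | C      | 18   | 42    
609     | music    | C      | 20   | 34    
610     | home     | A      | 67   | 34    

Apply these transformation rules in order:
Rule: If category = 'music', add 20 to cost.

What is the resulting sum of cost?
541

Step 1: Count records where category = 'music': 1
Step 2: Total bonus added: 1 × 20 = 20
Step 3: Original sum of cost: 521
Step 4: Final sum = 521 + 20 = 541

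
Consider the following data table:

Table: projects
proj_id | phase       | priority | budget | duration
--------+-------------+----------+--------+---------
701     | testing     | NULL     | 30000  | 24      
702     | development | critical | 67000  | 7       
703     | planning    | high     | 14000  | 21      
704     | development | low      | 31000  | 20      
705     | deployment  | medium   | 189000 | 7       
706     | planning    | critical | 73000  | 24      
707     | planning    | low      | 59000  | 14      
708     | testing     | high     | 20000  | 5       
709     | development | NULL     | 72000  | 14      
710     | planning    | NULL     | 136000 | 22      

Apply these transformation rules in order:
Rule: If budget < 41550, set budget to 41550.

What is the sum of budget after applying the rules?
762200

Step 1: 4 records have budget < 41550
Step 2: These records originally summed to 95000
Step 3: After setting to minimum: 4 × 41550 = 166200
Step 4: Unaffected records sum: 596000
Step 5: Final sum = 166200 + 596000 = 762200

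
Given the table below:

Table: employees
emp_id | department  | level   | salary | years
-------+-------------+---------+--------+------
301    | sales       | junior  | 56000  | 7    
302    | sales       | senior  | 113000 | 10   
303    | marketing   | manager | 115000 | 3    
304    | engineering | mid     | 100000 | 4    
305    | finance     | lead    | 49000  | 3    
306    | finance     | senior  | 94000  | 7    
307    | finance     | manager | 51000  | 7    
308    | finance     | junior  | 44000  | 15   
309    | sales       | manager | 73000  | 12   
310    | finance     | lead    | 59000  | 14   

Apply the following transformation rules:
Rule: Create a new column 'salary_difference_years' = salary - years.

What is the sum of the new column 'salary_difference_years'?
753918

Step 1: For each record, compute salary - years
Example calculations:
  56000 - 7 = 55993
  113000 - 10 = 112990
  115000 - 3 = 114997
  ...
Step 2: Sum all derived values
Step 3: Total = 753918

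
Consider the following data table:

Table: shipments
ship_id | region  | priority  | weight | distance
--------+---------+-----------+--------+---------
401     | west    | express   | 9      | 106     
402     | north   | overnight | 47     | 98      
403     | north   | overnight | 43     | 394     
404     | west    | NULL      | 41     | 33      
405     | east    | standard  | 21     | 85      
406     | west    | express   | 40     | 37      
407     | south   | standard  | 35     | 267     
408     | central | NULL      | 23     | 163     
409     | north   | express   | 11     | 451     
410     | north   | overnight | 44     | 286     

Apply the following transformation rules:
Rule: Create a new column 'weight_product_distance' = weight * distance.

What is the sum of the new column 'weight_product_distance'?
57759

Step 1: For each record, compute weight * distance
Example calculations:
  9 * 106 = 954
  47 * 98 = 4606
  43 * 394 = 16942
  ...
Step 2: Sum all derived values
Step 3: Total = 57759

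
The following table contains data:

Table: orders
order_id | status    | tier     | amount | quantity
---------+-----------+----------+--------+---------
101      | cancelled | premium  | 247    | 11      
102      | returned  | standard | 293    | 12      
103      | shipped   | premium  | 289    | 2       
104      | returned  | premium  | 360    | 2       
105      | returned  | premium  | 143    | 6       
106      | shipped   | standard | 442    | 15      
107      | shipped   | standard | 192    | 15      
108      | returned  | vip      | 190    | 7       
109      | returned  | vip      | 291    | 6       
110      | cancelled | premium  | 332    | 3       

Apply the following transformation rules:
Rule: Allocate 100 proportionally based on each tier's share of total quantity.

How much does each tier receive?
premium: 30.38, standard: 53.16, vip: 16.46

Step 1: Calculate total quantity = 79
Step 2: Calculate each tier's proportion:
  premium: 24/79 = 30.38% → 30.38
  standard: 42/79 = 53.16% → 53.16
  vip: 13/79 = 16.46% → 16.46
Step 3: Verify: sum of allocations ≈ 100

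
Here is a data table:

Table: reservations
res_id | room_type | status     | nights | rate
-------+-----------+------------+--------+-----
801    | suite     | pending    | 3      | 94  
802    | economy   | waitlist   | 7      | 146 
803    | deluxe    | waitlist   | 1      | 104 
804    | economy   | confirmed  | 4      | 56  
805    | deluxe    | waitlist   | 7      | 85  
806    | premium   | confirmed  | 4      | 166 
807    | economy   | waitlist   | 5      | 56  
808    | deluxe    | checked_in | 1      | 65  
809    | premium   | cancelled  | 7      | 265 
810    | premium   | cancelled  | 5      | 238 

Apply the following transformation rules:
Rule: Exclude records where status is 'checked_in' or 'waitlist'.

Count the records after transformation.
5

Step 1: Count records to exclude
  - 1 (checked_in) + 4 (waitlist) = 5 records
Step 2: Total records: 10
Step 3: Remaining = 10 - 5 = 5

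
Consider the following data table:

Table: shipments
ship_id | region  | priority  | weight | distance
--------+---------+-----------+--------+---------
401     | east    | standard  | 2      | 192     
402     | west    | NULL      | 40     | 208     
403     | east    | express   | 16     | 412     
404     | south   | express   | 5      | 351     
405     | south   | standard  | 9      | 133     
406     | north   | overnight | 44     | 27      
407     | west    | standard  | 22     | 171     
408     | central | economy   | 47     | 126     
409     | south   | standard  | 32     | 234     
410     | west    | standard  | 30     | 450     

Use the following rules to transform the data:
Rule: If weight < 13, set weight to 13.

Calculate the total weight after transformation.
270

Step 1: 3 records have weight < 13
Step 2: These records originally summed to 16
Step 3: After setting to minimum: 3 × 13 = 39
Step 4: Unaffected records sum: 231
Step 5: Final sum = 39 + 231 = 270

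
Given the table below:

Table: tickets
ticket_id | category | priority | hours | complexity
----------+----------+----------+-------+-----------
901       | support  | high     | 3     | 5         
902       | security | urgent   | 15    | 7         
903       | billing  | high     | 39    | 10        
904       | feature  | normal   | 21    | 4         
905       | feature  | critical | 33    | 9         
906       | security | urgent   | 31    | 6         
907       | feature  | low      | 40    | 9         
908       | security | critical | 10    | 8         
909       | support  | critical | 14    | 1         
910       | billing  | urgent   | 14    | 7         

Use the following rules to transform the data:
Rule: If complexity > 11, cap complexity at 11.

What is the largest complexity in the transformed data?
10

Step 1: Original maximum complexity = 10
Step 2: Check cap of 11 against maximum
Step 3: No records exceed the cap (max 10 <= cap 11), so no capping applies
Step 4: Maximum after transformation = 10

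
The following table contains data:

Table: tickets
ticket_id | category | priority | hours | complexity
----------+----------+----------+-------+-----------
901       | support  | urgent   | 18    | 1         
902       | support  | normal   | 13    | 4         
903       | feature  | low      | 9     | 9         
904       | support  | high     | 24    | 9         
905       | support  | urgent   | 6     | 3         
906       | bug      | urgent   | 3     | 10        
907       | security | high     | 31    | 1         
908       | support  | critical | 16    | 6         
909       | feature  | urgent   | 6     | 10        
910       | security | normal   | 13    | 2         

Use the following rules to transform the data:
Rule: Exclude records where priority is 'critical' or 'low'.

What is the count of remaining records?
8

Step 1: Count records to exclude
  - 1 (critical) + 1 (low) = 2 records
Step 2: Total records: 10
Step 3: Remaining = 10 - 2 = 8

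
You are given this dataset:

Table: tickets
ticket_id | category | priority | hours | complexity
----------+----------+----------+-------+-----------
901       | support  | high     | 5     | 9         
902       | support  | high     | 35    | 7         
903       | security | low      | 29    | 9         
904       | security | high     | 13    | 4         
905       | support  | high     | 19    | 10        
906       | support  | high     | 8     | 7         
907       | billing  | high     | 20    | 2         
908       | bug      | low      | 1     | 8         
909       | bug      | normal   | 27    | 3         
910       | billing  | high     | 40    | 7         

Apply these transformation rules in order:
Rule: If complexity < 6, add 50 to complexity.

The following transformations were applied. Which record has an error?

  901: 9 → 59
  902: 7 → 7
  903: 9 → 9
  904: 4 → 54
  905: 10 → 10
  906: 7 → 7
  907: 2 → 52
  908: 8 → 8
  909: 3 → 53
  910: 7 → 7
Record 901 has an error. The correct transformed value should be 9, not 59.

Step 1: Check each record against the rule
Step 2: Record 901 has complexity = 9
Step 3: Since 9 >= 6, the bonus should not have been applied
Step 4: Correct value = 9, but claimed value = 59
Conclusion: Record 901 has the error.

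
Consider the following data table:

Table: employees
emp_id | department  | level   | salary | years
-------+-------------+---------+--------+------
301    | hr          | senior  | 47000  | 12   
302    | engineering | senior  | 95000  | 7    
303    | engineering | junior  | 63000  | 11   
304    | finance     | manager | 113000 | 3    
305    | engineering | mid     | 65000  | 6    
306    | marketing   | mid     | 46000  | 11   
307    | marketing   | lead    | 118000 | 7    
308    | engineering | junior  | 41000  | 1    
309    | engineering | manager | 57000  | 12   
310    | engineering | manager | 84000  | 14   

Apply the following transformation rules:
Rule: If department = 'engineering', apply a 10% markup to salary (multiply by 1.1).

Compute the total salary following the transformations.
769500.0

Step 1: Records with department = 'engineering' have total salary = 405000
Step 2: Apply multiplier: 405000 × 1.1 = 445500.0
Step 3: Other records total: 324000
Step 4: Final sum = 445500.0 + 324000 = 769500.0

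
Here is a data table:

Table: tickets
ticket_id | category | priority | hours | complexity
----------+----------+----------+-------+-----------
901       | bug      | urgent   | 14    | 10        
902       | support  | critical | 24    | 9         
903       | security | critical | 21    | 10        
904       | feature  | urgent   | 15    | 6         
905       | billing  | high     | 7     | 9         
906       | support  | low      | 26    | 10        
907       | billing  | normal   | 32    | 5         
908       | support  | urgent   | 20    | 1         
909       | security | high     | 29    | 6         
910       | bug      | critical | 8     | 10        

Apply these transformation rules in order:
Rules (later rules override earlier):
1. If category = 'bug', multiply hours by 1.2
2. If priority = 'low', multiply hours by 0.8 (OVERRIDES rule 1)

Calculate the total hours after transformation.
195.2

Step 1: Rule 2 takes priority for records with priority = 'low'
  - 1 records: 26 × 0.8 = 20.8
Step 2: Rule 1 applies to remaining records with category = 'bug'
  - 2 records: 22 × 1.2 = 26.4
Step 3: Other records unchanged: 148
Step 4: Final sum = 20.8 + 26.4 + 148 = 195.2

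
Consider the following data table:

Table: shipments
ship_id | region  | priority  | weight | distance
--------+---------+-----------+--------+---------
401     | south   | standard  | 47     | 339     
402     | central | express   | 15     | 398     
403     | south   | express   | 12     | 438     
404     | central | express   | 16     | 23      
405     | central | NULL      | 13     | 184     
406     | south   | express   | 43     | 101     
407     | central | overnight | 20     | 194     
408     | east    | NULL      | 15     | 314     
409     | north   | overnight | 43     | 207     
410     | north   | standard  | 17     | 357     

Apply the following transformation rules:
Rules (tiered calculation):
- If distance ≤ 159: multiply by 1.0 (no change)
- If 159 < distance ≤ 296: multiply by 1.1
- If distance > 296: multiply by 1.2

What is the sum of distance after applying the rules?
2982.7

Step 1: Tier 1 (distance ≤ 159): 2 records, sum = 124 × 1.0 = 124.0
Step 2: Tier 2 (159 < distance ≤ 296): 3 records, sum = 585 × 1.1 = 643.5
Step 3: Tier 3 (distance > 296): 5 records, sum = 1846 × 1.2 = 2215.2
Step 4: Final sum = 124.0 + 643.5 + 2215.2 = 2982.7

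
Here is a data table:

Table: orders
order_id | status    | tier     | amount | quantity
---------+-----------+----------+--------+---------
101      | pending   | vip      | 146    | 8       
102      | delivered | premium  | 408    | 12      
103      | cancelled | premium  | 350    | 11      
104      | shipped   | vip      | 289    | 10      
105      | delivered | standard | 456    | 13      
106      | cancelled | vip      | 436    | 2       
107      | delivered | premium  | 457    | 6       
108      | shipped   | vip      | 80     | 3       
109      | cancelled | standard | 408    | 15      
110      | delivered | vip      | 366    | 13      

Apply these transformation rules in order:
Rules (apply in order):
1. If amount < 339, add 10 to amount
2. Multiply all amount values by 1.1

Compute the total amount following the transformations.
3768.6

Step 1: Apply Rule 1 - Add 10 to records with amount < 339
  - 3 records affected: 515 + (3 × 10) = 545
  - Unaffected records: 2881
  - Sum after Rule 1: 3426
Step 2: Apply Rule 2 - Multiply all by 1.1
  - 3426 × 1.1 = 3768.6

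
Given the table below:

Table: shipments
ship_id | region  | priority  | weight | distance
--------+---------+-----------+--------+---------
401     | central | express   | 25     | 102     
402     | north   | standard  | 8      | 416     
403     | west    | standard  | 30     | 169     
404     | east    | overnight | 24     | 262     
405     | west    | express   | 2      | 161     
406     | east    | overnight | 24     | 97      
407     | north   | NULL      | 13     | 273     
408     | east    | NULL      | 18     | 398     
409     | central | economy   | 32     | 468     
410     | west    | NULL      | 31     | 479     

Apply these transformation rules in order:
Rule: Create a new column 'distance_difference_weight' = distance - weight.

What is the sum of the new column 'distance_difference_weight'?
2618

Step 1: For each record, compute distance - weight
Example calculations:
  102 - 25 = 77
  416 - 8 = 408
  169 - 30 = 139
  ...
Step 2: Sum all derived values
Step 3: Total = 2618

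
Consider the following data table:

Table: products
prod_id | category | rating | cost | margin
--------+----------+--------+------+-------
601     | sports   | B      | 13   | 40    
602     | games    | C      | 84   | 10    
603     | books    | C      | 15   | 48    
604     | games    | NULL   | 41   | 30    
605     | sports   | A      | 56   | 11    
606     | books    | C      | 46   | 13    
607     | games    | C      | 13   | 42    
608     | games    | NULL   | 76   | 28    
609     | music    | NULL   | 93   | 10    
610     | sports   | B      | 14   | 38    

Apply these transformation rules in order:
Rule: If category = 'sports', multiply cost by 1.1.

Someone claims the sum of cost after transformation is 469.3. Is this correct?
No, the correct result is 459.3.

Step 1: Calculate the correct sum after transformation
Step 2: Apply multiplier 1.1 to records where category = 'sports'
Step 3: Correct result = 459.3
Step 4: Claimed result = 469.3
Step 5: 459.3 ≠ 469.3
Conclusion: The claimed result is incorrect. The correct answer is 459.3.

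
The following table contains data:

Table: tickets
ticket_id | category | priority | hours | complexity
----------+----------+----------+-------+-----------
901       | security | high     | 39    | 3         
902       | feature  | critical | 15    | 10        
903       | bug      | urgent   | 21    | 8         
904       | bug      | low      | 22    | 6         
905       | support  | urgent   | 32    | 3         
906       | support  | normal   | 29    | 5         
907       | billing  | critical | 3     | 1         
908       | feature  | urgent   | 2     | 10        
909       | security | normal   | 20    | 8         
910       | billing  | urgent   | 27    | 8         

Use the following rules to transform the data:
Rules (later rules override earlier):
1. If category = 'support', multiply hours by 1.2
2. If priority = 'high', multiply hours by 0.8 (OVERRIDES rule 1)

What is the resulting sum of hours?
214.4

Step 1: Rule 2 takes priority for records with priority = 'high'
  - 1 records: 39 × 0.8 = 31.2
Step 2: Rule 1 applies to remaining records with category = 'support'
  - 2 records: 61 × 1.2 = 73.2
Step 3: Other records unchanged: 110
Step 4: Final sum = 31.2 + 73.2 + 110 = 214.4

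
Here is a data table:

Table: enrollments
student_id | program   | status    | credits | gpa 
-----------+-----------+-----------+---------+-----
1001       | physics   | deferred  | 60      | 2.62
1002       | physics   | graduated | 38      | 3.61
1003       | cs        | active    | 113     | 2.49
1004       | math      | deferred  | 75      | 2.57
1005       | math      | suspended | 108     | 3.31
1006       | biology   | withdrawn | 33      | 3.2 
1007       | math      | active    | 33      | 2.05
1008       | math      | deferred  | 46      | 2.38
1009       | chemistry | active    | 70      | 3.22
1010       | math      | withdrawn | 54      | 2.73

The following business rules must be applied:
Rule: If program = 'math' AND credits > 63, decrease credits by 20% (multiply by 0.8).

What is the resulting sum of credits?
593.4

Step 1: Find records where program = 'math' AND credits > 63
Step 2: 2 records match, summing to 183
Step 3: After multiplier: 183 × 0.8 = 146.4
Step 4: Unaffected records sum: 447
Step 5: Final sum = 146.4 + 447 = 593.4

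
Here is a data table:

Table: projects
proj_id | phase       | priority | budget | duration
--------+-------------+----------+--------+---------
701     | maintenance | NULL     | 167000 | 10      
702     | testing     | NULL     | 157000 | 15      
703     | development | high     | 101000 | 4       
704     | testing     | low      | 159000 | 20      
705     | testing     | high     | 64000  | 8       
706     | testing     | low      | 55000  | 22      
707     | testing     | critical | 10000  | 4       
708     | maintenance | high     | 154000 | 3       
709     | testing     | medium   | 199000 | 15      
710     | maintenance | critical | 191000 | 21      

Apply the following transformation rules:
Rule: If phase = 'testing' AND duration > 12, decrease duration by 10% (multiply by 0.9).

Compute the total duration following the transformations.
114.8

Step 1: Find records where phase = 'testing' AND duration > 12
Step 2: 4 records match, summing to 72
Step 3: After multiplier: 72 × 0.9 = 64.8
Step 4: Unaffected records sum: 50
Step 5: Final sum = 64.8 + 50 = 114.8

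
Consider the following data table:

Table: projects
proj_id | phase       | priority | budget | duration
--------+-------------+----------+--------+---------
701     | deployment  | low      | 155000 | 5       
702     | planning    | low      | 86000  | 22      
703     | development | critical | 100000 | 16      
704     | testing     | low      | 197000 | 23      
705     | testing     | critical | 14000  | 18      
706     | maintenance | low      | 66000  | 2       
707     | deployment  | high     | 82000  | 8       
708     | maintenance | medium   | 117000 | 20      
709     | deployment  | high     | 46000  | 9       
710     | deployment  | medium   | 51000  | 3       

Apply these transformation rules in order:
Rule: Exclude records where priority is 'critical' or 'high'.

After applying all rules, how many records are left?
6

Step 1: Count records to exclude
  - 2 (critical) + 2 (high) = 4 records
Step 2: Total records: 10
Step 3: Remaining = 10 - 4 = 6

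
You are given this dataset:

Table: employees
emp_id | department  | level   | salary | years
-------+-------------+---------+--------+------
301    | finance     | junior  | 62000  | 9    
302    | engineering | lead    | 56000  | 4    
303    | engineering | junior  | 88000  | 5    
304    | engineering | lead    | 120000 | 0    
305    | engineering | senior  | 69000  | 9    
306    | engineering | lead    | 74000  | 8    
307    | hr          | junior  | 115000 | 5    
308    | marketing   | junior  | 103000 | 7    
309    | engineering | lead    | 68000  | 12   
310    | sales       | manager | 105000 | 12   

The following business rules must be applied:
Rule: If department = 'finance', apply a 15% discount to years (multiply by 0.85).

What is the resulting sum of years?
69.65

Step 1: Records with department = 'finance' have total years = 9
Step 2: Apply multiplier: 9 × 0.85 = 7.65
Step 3: Other records total: 62
Step 4: Final sum = 7.65 + 62 = 69.65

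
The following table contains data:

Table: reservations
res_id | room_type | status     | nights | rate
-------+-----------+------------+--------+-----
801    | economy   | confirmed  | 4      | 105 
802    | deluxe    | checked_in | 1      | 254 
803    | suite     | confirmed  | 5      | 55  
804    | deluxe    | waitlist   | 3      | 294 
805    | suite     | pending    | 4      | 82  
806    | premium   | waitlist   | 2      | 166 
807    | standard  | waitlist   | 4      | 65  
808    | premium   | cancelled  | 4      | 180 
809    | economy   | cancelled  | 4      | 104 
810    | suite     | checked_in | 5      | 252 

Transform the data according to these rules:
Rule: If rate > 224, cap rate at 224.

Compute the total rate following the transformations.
1429

Step 1: 3 records have rate > 224
Step 2: These records originally summed to 800
Step 3: After capping: 3 × 224 = 672
Step 4: Unaffected records sum: 757
Step 5: Final sum = 672 + 757 = 1429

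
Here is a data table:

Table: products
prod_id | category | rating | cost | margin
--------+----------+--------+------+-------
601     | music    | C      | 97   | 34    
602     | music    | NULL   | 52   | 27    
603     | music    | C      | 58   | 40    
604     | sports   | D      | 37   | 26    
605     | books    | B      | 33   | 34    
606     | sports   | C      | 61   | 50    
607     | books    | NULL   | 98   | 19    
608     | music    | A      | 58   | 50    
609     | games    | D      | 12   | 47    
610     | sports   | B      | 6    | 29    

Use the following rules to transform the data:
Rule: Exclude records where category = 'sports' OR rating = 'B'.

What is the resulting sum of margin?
217

Step 1: Find records where category = 'sports' OR rating = 'B'
Step 2: 4 records match, summing to 139
Step 3: Original sum: 356
Step 4: Remaining sum = 356 - 139 = 217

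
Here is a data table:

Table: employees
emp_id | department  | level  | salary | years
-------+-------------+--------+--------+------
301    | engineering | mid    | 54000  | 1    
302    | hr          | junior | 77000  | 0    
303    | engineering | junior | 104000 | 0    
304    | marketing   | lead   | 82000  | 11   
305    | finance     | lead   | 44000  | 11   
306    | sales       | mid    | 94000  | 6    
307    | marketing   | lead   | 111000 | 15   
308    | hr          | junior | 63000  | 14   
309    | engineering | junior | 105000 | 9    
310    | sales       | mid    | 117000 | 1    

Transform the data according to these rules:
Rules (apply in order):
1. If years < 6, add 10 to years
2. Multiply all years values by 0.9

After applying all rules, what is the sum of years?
97.2

Step 1: Apply Rule 1 - Add 10 to records with years < 6
  - 4 records affected: 2 + (4 × 10) = 42
  - Unaffected records: 66
  - Sum after Rule 1: 108
Step 2: Apply Rule 2 - Multiply all by 0.9
  - 108 × 0.9 = 97.2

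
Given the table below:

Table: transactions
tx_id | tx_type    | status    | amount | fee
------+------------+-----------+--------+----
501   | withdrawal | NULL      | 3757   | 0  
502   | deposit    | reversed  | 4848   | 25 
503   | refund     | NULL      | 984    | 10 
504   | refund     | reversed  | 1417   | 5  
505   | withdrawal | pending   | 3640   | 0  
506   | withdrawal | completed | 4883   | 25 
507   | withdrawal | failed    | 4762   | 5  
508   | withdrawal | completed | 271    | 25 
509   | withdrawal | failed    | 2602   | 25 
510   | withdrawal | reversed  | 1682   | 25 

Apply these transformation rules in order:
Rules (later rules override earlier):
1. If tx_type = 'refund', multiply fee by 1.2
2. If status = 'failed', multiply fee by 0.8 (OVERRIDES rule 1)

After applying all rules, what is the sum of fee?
142.0

Step 1: Rule 2 takes priority for records with status = 'failed'
  - 2 records: 30 × 0.8 = 24.0
Step 2: Rule 1 applies to remaining records with tx_type = 'refund'
  - 2 records: 15 × 1.2 = 18.0
Step 3: Other records unchanged: 100
Step 4: Final sum = 24.0 + 18.0 + 100 = 142.0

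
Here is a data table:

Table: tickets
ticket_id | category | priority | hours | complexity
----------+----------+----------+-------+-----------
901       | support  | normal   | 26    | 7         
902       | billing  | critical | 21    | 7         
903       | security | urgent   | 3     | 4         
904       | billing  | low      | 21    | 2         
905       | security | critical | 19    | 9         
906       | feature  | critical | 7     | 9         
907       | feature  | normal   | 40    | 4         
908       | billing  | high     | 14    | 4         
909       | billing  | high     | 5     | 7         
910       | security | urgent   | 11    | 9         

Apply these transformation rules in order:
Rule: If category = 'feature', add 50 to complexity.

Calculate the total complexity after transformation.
162

Step 1: Count records where category = 'feature': 2
Step 2: Total bonus added: 2 × 50 = 100
Step 3: Original sum of complexity: 62
Step 4: Final sum = 62 + 100 = 162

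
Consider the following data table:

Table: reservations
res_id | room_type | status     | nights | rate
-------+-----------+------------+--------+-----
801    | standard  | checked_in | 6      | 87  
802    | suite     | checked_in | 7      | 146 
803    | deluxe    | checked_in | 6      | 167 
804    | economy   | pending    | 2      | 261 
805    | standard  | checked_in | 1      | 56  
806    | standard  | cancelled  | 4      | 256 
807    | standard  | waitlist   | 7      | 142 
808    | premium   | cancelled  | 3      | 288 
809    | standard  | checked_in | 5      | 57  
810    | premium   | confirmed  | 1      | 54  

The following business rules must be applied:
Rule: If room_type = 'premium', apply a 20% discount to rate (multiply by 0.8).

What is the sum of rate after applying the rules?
1445.6

Step 1: Records with room_type = 'premium' have total rate = 342
Step 2: Apply multiplier: 342 × 0.8 = 273.6
Step 3: Other records total: 1172
Step 4: Final sum = 273.6 + 1172 = 1445.6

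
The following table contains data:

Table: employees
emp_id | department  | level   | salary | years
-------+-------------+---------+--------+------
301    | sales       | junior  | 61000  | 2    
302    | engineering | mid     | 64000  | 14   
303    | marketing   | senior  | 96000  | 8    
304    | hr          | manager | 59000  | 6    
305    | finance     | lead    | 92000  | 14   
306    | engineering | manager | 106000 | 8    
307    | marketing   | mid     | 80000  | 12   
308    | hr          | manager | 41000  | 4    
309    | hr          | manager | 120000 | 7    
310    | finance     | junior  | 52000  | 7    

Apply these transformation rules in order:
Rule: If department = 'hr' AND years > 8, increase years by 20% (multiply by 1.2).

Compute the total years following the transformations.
82

Step 1: Find records where department = 'hr' AND years > 8
Step 2: 0 records match, summing to 0
Step 3: After multiplier: 0 × 1.2 = 0.0
Step 4: Unaffected records sum: 82
Step 5: Final sum = 0.0 + 82 = 82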